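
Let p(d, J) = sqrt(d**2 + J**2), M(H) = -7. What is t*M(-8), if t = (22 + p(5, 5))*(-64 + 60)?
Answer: 616 + 140*sqrt(2) ≈ 813.99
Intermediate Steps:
p(d, J) = sqrt(J**2 + d**2)
t = -88 - 20*sqrt(2) (t = (22 + sqrt(5**2 + 5**2))*(-64 + 60) = (22 + sqrt(25 + 25))*(-4) = (22 + sqrt(50))*(-4) = (22 + 5*sqrt(2))*(-4) = -88 - 20*sqrt(2) ≈ -116.28)
t*M(-8) = (-88 - 20*sqrt(2))*(-7) = 616 + 140*sqrt(2)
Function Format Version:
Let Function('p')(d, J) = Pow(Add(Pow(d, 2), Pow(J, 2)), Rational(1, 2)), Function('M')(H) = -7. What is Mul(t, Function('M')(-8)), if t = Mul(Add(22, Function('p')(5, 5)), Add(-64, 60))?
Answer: Add(616, Mul(140, Pow(2, Rational(1, 2)))) ≈ 813.99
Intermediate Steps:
Function('p')(d, J) = Pow(Add(Pow(J, 2), Pow(d, 2)), Rational(1, 2))
t = Add(-88, Mul(-20, Pow(2, Rational(1, 2)))) (t = Mul(Add(22, Pow(Add(Pow(5, 2), Pow(5, 2)), Rational(1, 2))), Add(-64, 60)) = Mul(Add(22, Pow(Add(25, 25), Rational(1, 2))), -4) = Mul(Add(22, Pow(50, Rational(1, 2))), -4) = Mul(Add(22, Mul(5, Pow(2, Rational(1, 2)))), -4) = Add(-88, Mul(-20, Pow(2, Rational(1, 2)))) ≈ -116.28)
Mul(t, Function('M')(-8)) = Mul(Add(-88, Mul(-20, Pow(2, Rational(1, 2)))), -7) = Add(616, Mul(140, Pow(2, Rational(1, 2))))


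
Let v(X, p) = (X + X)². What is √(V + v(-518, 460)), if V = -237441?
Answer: √835855 ≈ 914.25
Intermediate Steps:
v(X, p) = 4*X² (v(X, p) = (2*X)² = 4*X²)
√(V + v(-518, 460)) = √(-237441 + 4*(-518)²) = √(-237441 + 4*268324) = √(-237441 + 1073296) = √835855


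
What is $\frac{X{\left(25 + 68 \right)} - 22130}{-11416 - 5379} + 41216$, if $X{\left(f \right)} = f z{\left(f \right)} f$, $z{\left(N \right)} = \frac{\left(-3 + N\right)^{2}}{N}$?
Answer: $\frac{138298310}{3359} \approx 41172.0$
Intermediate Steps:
$z{\left(N \right)} = \frac{\left(-3 + N\right)^{2}}{N}$
$X{\left(f \right)} = f \left(-3 + f\right)^{2}$ ($X{\left(f \right)} = f \frac{\left(-3 + f\right)^{2}}{f} f = \left(-3 + f\right)^{2} f = f \left(-3 + f\right)^{2}$)
$\frac{X{\left(25 + 68 \right)} - 22130}{-11416 - 5379} + 41216 = \frac{\left(25 + 68\right) \left(-3 + \left(25 + 68\right)\right)^{2} - 22130}{-11416 - 5379} + 41216 = \frac{93 \left(-3 + 93\right)^{2} - 22130}{-16795} + 41216 = \left(93 \cdot 90^{2} - 22130\right) \left(- \frac{1}{16795}\right) + 41216 = \left(93 \cdot 8100 - 22130\right) \left(- \frac{1}{16795}\right) + 41216 = \left(753300 - 22130\right) \left(- \frac{1}{16795}\right) + 41216 = 731170 \left(- \frac{1}{16795}\right) + 41216 = - \frac{146234}{3359} + 41216 = \frac{138298310}{3359}$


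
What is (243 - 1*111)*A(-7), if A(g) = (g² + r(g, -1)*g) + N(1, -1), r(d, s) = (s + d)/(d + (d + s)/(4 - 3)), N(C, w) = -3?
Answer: 27896/5 ≈ 5579.2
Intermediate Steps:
r(d, s) = (d + s)/(s + 2*d) (r(d, s) = (d + s)/(d + (d + s)/1) = (d + s)/(d + (d + s)*1) = (d + s)/(d + (d + s)) = (d + s)/(s + 2*d))
A(g) = -3 + g² + g*(-1 + g)/(-1 + 2*g) (A(g) = (g² + ((g - 1)/(-1 + 2*g))*g) - 3 = (g² + ((-1 + g)/(-1 + 2*g))*g) - 3 = (g² + g*(-1 + g)/(-1 + 2*g)) - 3 = -3 + g² + g*(-1 + g)/(-1 + 2*g))
(243 - 1*111)*A(-7) = (243 - 1*111)*((3 - 7*(-7) + 2*(-7)³)/(-1 + 2*(-7))) = (243 - 111)*((3 + 49 + 2*(-343))/(-1 - 14)) = 132*((3 + 49 - 686)/(-15)) = 132*(-1/15*(-634)) = 132*(634/15) = 27896/5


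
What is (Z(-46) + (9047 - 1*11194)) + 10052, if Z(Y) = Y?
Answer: 7859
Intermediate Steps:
(Z(-46) + (9047 - 1*11194)) + 10052 = (-46 + (9047 - 1*11194)) + 10052 = (-46 + (9047 - 11194)) + 10052 = (-46 - 2147) + 10052 = -2193 + 10052 = 7859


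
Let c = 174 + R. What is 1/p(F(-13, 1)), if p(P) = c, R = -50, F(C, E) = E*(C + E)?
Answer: 1/124 ≈ 0.0080645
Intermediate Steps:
c = 124 (c = 174 - 50 = 124)
p(P) = 124
1/p(F(-13, 1)) = 1/124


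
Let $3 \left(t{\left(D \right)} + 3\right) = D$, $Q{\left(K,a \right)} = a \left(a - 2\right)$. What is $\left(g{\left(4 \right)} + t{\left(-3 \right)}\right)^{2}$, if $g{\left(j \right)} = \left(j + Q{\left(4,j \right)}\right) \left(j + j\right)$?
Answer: $8464$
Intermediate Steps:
$Q{\left(K,a \right)} = a \left(-2 + a\right)$
$g{\left(j \right)} = 2 j \left(j + j \left(-2 + j\right)\right)$ ($g{\left(j \right)} = \left(j + j \left(-2 + j\right)\right) \left(j + j\right) = \left(j + j \left(-2 + j\right)\right) 2 j = 2 j \left(j + j \left(-2 + j\right)\right)$)
$t{\left(D \right)} = -3 + \frac{D}{3}$
$\left(g{\left(4 \right)} + t{\left(-3 \right)}\right)^{2} = \left(2 \cdot 4^{2} \left(-1 + 4\right) + \left(-3 + \frac{1}{3} \left(-3\right)\right)\right)^{2} = \left(2 \cdot 16 \cdot 3 - 4\right)^{2} = \left(96 - 4\right)^{2} = 92^{2} = 8464$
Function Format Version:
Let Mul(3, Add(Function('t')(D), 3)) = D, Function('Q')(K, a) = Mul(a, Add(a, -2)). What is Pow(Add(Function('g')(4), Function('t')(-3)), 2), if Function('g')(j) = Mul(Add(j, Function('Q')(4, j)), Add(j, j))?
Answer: 8464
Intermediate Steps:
Function('Q')(K, a) = Mul(a, Add(-2, a))
Function('g')(j) = Mul(2, j, Add(j, Mul(j, Add(-2, j)))) (Function('g')(j) = Mul(Add(j, Mul(j, Add(-2, j))), Add(j, j)) = Mul(Add(j, Mul(j, Add(-2, j))), Mul(2, j)) = Mul(2, j, Add(j, Mul(j, Add(-2, j)))))
Function('t')(D) = Add(-3, Mul(Rational(1, 3), D))
Pow(Add(Function('g')(4), Function('t')(-3)), 2) = Pow(Add(Mul(2, Pow(4, 2), Add(-1, 4)), Add(-3, Mul(Rational(1, 3), -3))), 2) = Pow(Add(Mul(2, 16, 3), Add(-3, -1)), 2) = Pow(Add(96, -4), 2) = Pow(92, 2) = 8464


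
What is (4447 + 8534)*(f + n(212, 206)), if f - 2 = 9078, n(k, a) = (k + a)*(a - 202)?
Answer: 139571712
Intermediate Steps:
n(k, a) = (-202 + a)*(a + k) (n(k, a) = (a + k)*(-202 + a) = (-202 + a)*(a + k))
f = 9080 (f = 2 + 9078 = 9080)
(4447 + 8534)*(f + n(212, 206)) = (4447 + 8534)*(9080 + (206² - 202*206 - 202*212 + 206*212)) = 12981*(9080 + (42436 - 41612 - 42824 + 43672)) = 12981*(9080 + 1672) = 12981*10752 = 139571712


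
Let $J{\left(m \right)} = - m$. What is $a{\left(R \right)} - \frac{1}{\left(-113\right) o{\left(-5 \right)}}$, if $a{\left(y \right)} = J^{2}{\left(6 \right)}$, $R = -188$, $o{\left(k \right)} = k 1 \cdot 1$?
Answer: $\frac{20339}{565} \approx 35.998$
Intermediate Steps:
$o{\left(k \right)} = k$ ($o{\left(k \right)} = k 1 = k$)
$a{\left(y \right)} = 36$ ($a{\left(y \right)} = \left(\left(-1\right) 6\right)^{2} = \left(-6\right)^{2} = 36$)
$a{\left(R \right)} - \frac{1}{\left(-113\right) o{\left(-5 \right)}} = 36 - \frac{1}{\left(-113\right) \left(-5\right)} = 36 - \frac{1}{565} = \frac{20339}{565}$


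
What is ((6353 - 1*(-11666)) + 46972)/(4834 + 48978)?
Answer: 64991/53812 ≈ 1.2077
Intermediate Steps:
((6353 - 1*(-11666)) + 46972)/(4834 + 48978) = ((6353 + 11666) + 46972)/53812 = (18019 + 46972)*(1/53812) = 64991*(1/53812) = 64991/53812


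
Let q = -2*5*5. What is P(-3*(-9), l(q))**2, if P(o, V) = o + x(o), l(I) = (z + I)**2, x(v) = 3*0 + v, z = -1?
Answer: 2916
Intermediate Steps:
q = -50 (q = -10*5 = -50)
x(v) = v (x(v) = 0 + v = v)
l(I) = (-1 + I)**2
P(o, V) = 2*o (P(o, V) = o + o = 2*o)
P(-3*(-9), l(q))**2 = (2*(-3*(-9)))**2 = (2*27)**2 = 54**2 = 2916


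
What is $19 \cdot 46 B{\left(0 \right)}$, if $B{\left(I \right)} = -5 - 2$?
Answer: $-6118$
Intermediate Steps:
$B{\left(I \right)} = -7$ ($B{\left(I \right)} = -5 - 2 = -7$)
$19 \cdot 46 B{\left(0 \right)} = 19 \cdot 46 \left(-7\right) = 874 \left(-7\right) = -6118$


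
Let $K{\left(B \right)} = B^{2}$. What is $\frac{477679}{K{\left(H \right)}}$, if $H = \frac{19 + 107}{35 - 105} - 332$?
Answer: $\frac{11941975}{2785561} \approx 4.2871$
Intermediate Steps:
$H = - \frac{1669}{5}$ ($H = \frac{126}{-70} - 332 = 126 \left(- \frac{1}{70}\right) - 332 = - \frac{9}{5} - 332 = - \frac{1669}{5} \approx -333.8$)
$\frac{477679}{K{\left(H \right)}} = \frac{477679}{\left(- \frac{1669}{5}\right)^{2}} = \frac{477679}{\frac{2785561}{25}} = 477679 \cdot \frac{25}{2785561} = \frac{11941975}{2785561}$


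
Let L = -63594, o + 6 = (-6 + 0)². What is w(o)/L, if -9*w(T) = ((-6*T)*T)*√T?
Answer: -100*√30/10599 ≈ -0.051677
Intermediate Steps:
o = 30 (o = -6 + (-6 + 0)² = -6 + (-6)² = -6 + 36 = 30)
w(T) = 2*T^(5/2)/3 (w(T) = -(-6*T)*T*√T/9 = -(-6*T²)*√T/9 = -(-2)*T^(5/2)/3 = 2*T^(5/2)/3)
w(o)/L = (2*30^(5/2)/3)/(-63594) = (2*(900*√30)/3)*(-1/63594) = (600*√30)*(-1/63594) = -100*√30/10599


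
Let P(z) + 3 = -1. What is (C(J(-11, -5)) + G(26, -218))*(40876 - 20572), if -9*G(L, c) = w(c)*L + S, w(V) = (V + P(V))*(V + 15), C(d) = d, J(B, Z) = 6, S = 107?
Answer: -2643510864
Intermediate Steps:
P(z) = -4 (P(z) = -3 - 1 = -4)
w(V) = (-4 + V)*(15 + V) (w(V) = (V - 4)*(V + 15) = (-4 + V)*(15 + V))
G(L, c) = -107/9 - L*(-60 + c² + 11*c)/9 (G(L, c) = -((-60 + c² + 11*c)*L + 107)/9 = -(L*(-60 + c² + 11*c) + 107)/9 = -(107 + L*(-60 + c² + 11*c))/9 = -107/9 - L*(-60 + c² + 11*c)/9)
(C(J(-11, -5)) + G(26, -218))*(40876 - 20572) = (6 + (-107/9 - ⅑*26*(-60 + (-218)² + 11*(-218))))*(40876 - 20572) = (6 + (-107/9 - ⅑*26*(-60 + 47524 - 2398)))*20304 = (6 + (-107/9 - ⅑*26*45066))*20304 = (6 + (-107/9 - 390572/3))*20304 = (6 - 1171823/9)*20304 = -1171769/9*20304 = -2643510864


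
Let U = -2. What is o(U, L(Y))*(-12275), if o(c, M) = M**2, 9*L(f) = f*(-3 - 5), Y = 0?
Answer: 0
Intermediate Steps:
L(f) = -8*f/9 (L(f) = (f*(-3 - 5))/9 = (f*(-8))/9 = (-8*f)/9 = -8*f/9)
o(U, L(Y))*(-12275) = (-8/9*0)**2*(-12275) = 0**2*(-12275) = 0*(-12275) = 0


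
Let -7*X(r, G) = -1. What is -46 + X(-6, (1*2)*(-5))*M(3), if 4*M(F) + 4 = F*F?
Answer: -1283/28 ≈ -45.821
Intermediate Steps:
M(F) = -1 + F²/4 (M(F) = -1 + (F*F)/4 = -1 + F²/4)
X(r, G) = ⅐ (X(r, G) = -⅐*(-1) = ⅐)
-46 + X(-6, (1*2)*(-5))*M(3) = -46 + (-1 + (¼)*3²)/7 = -46 + (-1 + (¼)*9)/7 = -46 + (-1 + 9/4)/7 = -46 + (⅐)*(5/4) = -46 + 5/28 = -1283/28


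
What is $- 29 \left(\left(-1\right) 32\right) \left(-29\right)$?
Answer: $-26912$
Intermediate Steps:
$- 29 \left(\left(-1\right) 32\right) \left(-29\right) = \left(-29\right) \left(-32\right) \left(-29\right) = 928 \left(-29\right) = -26912$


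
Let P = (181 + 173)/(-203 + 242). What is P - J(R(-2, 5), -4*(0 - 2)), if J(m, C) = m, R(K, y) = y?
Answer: 53/13 ≈ 4.0769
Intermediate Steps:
P = 118/13 (P = 354/39 = 354*(1/39) = 118/13 ≈ 9.0769)
P - J(R(-2, 5), -4*(0 - 2)) = 118/13 - 1*5 = 118/13 - 5 = 53/13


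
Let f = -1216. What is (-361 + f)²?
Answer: 2486929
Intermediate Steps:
(-361 + f)² = (-361 - 1216)² = (-1577)² = 2486929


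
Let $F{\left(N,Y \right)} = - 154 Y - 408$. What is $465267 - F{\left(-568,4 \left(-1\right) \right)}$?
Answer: $465059$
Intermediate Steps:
$F{\left(N,Y \right)} = -408 - 154 Y$
$465267 - F{\left(-568,4 \left(-1\right) \right)} = 465267 - \left(-408 - 154 \cdot 4 \left(-1\right)\right) = 465267 - \left(-408 - -616\right) = 465267 - \left(-408 + 616\right) = 465267 - 208 = 465059$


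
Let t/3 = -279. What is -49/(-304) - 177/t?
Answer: 31607/84816 ≈ 0.37265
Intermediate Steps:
t = -837 (t = 3*(-279) = -837)
-49/(-304) - 177/t = -49/(-304) - 177/(-837) = -49*(-1/304) - 177*(-1/837) = 49/304 + 59/279 = 31607/84816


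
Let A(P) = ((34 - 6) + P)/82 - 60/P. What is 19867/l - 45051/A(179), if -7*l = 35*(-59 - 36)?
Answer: -104486479413/5087725 ≈ -20537.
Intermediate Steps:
l = 475 (l = -5*(-59 - 36) = -5*(-95) = -1/7*(-3325) = 475)
A(P) = 14/41 - 60/P + P/82 (A(P) = (28 + P)*(1/82) - 60/P = (14/41 + P/82) - 60/P = 14/41 - 60/P + P/82)
19867/l - 45051/A(179) = 19867/475 - 45051*14678/(-4920 + 179*(28 + 179)) = 19867*(1/475) - 45051*14678/(-4920 + 179*207) = 19867/475 - 45051*14678/(-4920 + 37053) = 19867/475 - 45051/((1/82)*(1/179)*32133) = 19867/475 - 45051/32133/14678 = 19867/475 - 45051*14678/32133 = 19867/475 - 220419526/10711 = -104486479413/5087725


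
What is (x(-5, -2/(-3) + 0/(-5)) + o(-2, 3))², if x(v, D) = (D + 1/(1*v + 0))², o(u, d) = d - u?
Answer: 1378276/50625 ≈ 27.225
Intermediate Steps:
x(v, D) = (D + 1/v)² (x(v, D) = (D + 1/(v + 0))² = (D + 1/v)²)
(x(-5, -2/(-3) + 0/(-5)) + o(-2, 3))² = ((1 + (-2/(-3) + 0/(-5))*(-5))²/(-5)² + (3 - 1*(-2)))² = ((1 + (-2*(-⅓) + 0*(-⅕))*(-5))²/25 + (3 + 2))² = ((1 + (⅔ + 0)*(-5))²/25 + 5)² = ((1 + (⅔)*(-5))²/25 + 5)² = ((1 - 10/3)²/25 + 5)² = ((-7/3)²/25 + 5)² = ((1/25)*(49/9) + 5)² = (49/225 + 5)² = (1174/225)² = 1378276/50625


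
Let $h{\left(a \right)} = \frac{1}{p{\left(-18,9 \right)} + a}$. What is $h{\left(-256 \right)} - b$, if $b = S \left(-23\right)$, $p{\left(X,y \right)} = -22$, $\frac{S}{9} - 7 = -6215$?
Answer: $- \frac{357245569}{278} \approx -1.2851 \cdot 10^{6}$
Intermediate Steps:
$S = -55872$ ($S = 63 + 9 \left(-6215\right) = 63 - 55935 = -55872$)
$h{\left(a \right)} = \frac{1}{-22 + a}$
$b = 1285056$ ($b = \left(-55872\right) \left(-23\right) = 1285056$)
$h{\left(-256 \right)} - b = \frac{1}{-22 - 256} - 1285056 = \frac{1}{-278} - 1285056 = - \frac{1}{278} - 1285056 = - \frac{357245569}{278}$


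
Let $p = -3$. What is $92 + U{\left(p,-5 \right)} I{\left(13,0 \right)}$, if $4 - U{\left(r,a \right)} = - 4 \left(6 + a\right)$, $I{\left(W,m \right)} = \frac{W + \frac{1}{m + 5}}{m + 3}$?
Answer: $\frac{636}{5} \approx 127.2$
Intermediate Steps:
$I{\left(W,m \right)} = \frac{W + \frac{1}{5 + m}}{3 + m}$
$U{\left(r,a \right)} = 28 + 4 a$ ($U{\left(r,a \right)} = 4 - - 4 \left(6 + a\right) = 4 - \left(-24 - 4 a\right) = 4 + \left(24 + 4 a\right) = 28 + 4 a$)
$92 + U{\left(p,-5 \right)} I{\left(13,0 \right)} = 92 + \left(28 + 4 \left(-5\right)\right) \frac{1 + 5 \cdot 13 + 13 \cdot 0}{15 + 0^{2} + 8 \cdot 0} = 92 + \left(28 - 20\right) \frac{1 + 65 + 0}{15 + 0 + 0} = 92 + 8 \cdot \frac{1}{15} \cdot 66 = 92 + 8 \cdot \frac{22}{5} = 92 + \frac{176}{5} = \frac{636}{5}$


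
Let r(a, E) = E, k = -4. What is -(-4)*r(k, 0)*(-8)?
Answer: 0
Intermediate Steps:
-(-4)*r(k, 0)*(-8) = -(-4)*0*(-8) = -4*0*(-8) = 0*(-8) = 0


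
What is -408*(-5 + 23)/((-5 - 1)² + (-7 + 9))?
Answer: -3672/19 ≈ -193.26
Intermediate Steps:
-408*(-5 + 23)/((-5 - 1)² + (-7 + 9)) = -7344/((-6)² + 2) = -7344/(36 + 2) = -7344/38 = -408*9/19 = -3672/19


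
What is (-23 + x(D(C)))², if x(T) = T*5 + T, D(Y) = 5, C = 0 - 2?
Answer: 49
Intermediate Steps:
C = -2
x(T) = 6*T (x(T) = 5*T + T = 6*T)
(-23 + x(D(C)))² = (-23 + 6*5)² = (-23 + 30)² = 7² = 49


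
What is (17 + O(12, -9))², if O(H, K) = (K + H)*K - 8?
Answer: 324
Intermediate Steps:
O(H, K) = -8 + K*(H + K) (O(H, K) = (H + K)*K - 8 = K*(H + K) - 8 = -8 + K*(H + K))
(17 + O(12, -9))² = (17 + (-8 + (-9)² + 12*(-9)))² = (17 + (-8 + 81 - 108))² = (17 - 35)² = (-18)² = 324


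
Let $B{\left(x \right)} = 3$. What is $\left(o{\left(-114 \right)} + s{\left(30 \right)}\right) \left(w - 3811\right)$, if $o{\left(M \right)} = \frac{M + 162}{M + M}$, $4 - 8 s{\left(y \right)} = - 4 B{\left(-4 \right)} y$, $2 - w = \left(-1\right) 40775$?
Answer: $\frac{31809243}{19} \approx 1.6742 \cdot 10^{6}$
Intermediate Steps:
$w = 40777$ ($w = 2 - \left(-1\right) 40775 = 2 - -40775 = 2 + 40775 = 40777$)
$s{\left(y \right)} = \frac{1}{2} + \frac{3 y}{2}$ ($s{\left(y \right)} = \frac{1}{2} - \frac{\left(-4\right) 3 y}{8} = \frac{1}{2} - \frac{\left(-12\right) y}{8} = \frac{1}{2} + \frac{3 y}{2}$)
$o{\left(M \right)} = \frac{162 + M}{2 M}$
$\left(o{\left(-114 \right)} + s{\left(30 \right)}\right) \left(w - 3811\right) = \left(\frac{162 - 114}{2 \left(-114\right)} + \left(\frac{1}{2} + \frac{3}{2} \cdot 30\right)\right) \left(40777 - 3811\right) = \left(\frac{1}{2} \left(- \frac{1}{114}\right) 48 + \left(\frac{1}{2} + 45\right)\right) 36966 = \left(- \frac{4}{19} + \frac{91}{2}\right) 36966 = \frac{1721}{38} \cdot 36966 = \frac{31809243}{19}$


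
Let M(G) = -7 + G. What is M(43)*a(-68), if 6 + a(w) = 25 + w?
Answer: -1764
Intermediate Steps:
a(w) = 19 + w (a(w) = -6 + (25 + w) = 19 + w)
M(43)*a(-68) = (-7 + 43)*(19 - 68) = 36*(-49) = -1764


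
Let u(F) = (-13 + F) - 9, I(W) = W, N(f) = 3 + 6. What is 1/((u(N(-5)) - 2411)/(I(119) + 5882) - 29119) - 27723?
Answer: -4844470694590/174745543 ≈ -27723.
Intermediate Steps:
N(f) = 9
u(F) = -22 + F
1/((u(N(-5)) - 2411)/(I(119) + 5882) - 29119) - 27723 = 1/(((-22 + 9) - 2411)/(119 + 5882) - 29119) - 27723 = 1/((-13 - 2411)/6001 - 29119) - 27723 = 1/(-2424*1/6001 - 29119) - 27723 = 1/(-2424/6001 - 29119) - 27723 = 1/(-174745543/6001) - 27723 = -6001/174745543 - 27723 = -4844470694590/174745543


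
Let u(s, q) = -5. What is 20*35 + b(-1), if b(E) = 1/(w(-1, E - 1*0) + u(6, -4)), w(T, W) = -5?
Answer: 6999/10 ≈ 699.90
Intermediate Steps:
b(E) = -1/10 (b(E) = 1/(-5 - 5) = 1/(-10) = -1/10)
20*35 + b(-1) = 20*35 - 1/10 = 700 - 1/10 = 6999/10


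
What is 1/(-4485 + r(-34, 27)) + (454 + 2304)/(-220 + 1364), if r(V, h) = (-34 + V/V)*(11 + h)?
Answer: 7913509/3282708 ≈ 2.4107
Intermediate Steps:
r(V, h) = -363 - 33*h (r(V, h) = (-34 + 1)*(11 + h) = -33*(11 + h) = -363 - 33*h)
1/(-4485 + r(-34, 27)) + (454 + 2304)/(-220 + 1364) = 1/(-4485 + (-363 - 33*27)) + (454 + 2304)/(-220 + 1364) = 1/(-4485 + (-363 - 891)) + 2758/1144 = 1/(-4485 - 1254) + 2758*(1/1144) = 1/(-5739) + 1379/572 = -1/5739 + 1379/572 = 7913509/3282708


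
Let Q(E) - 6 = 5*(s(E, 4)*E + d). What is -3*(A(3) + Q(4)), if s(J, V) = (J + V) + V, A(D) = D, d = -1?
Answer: -732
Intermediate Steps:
s(J, V) = J + 2*V
Q(E) = 1 + 5*E*(8 + E) (Q(E) = 6 + 5*((E + 2*4)*E - 1) = 6 + 5*((E + 8)*E - 1) = 6 + 5*((8 + E)*E - 1) = 6 + 5*(E*(8 + E) - 1) = 6 + 5*(-1 + E*(8 + E)) = 6 + (-5 + 5*E*(8 + E)) = 1 + 5*E*(8 + E))
-3*(A(3) + Q(4)) = -3*(3 + (1 + 5*4*(8 + 4))) = -3*(3 + (1 + 5*4*12)) = -3*(3 + (1 + 240)) = -3*(3 + 241) = -3*244 = -732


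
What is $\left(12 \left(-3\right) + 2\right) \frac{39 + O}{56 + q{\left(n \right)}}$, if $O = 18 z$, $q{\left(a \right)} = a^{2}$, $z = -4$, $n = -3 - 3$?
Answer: $\frac{561}{46} \approx 12.196$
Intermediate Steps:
$n = -6$ ($n = -3 - 3 = -6$)
$O = -72$ ($O = 18 \left(-4\right) = -72$)
$\left(12 \left(-3\right) + 2\right) \frac{39 + O}{56 + q{\left(n \right)}} = \left(12 \left(-3\right) + 2\right) \frac{39 - 72}{56 + \left(-6\right)^{2}} = \left(-36 + 2\right) \left(- \frac{33}{56 + 36}\right) = - 34 \left(- \frac{33}{92}\right) = - 34 \left(\left(-33\right) \frac{1}{92}\right) = \left(-34\right) \left(- \frac{33}{92}\right) = \frac{561}{46}$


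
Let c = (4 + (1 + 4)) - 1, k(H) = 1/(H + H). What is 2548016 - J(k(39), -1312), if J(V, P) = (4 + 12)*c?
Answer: 2547888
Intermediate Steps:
k(H) = 1/(2*H)
c = 8 (c = (4 + 5) - 1 = 9 - 1 = 8)
J(V, P) = 128 (J(V, P) = (4 + 12)*8 = 16*8 = 128)
2548016 - J(k(39), -1312) = 2548016 - 1*128 = 2548016 - 128 = 2547888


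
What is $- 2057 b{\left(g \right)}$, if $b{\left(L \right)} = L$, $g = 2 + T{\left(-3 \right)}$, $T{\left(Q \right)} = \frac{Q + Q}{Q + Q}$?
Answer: $-6171$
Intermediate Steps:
$T{\left(Q \right)} = 1$ ($T{\left(Q \right)} = \frac{2 Q}{2 Q} = 2 Q \frac{1}{2 Q} = 1$)
$g = 3$ ($g = 2 + 1 = 3$)
$- 2057 b{\left(g \right)} = \left(-2057\right) 3 = -6171$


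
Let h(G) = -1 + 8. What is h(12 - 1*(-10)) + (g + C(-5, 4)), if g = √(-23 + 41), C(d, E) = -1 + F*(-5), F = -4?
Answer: 26 + 3*√2 ≈ 30.243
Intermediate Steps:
C(d, E) = 19 (C(d, E) = -1 - 4*(-5) = -1 + 20 = 19)
h(G) = 7
g = 3*√2 (g = √18 = 3*√2 ≈ 4.2426)
h(12 - 1*(-10)) + (g + C(-5, 4)) = 7 + (3*√2 + 19) = 7 + (19 + 3*√2) = 26 + 3*√2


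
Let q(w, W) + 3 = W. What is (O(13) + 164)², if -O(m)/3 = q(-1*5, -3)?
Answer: 33124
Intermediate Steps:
q(w, W) = -3 + W
O(m) = 18 (O(m) = -3*(-3 - 3) = -3*(-6) = 18)
(O(13) + 164)² = (18 + 164)² = 182² = 33124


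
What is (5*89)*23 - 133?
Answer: 10102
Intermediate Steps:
(5*89)*23 - 133 = 445*23 - 133 = 10235 - 133 = 10102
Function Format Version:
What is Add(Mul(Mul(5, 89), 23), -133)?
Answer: 10102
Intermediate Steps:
Add(Mul(Mul(5, 89), 23), -133) = Add(Mul(445, 23), -133) = Add(10235, -133) = 10102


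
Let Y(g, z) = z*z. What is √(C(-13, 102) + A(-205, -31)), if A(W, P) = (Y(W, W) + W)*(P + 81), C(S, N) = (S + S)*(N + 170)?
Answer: 2*√520982 ≈ 1443.6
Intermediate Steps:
Y(g, z) = z²
C(S, N) = 2*S*(170 + N) (C(S, N) = (2*S)*(170 + N) = 2*S*(170 + N))
A(W, P) = (81 + P)*(W + W²) (A(W, P) = (W² + W)*(P + 81) = (W + W²)*(81 + P) = (81 + P)*(W + W²))
√(C(-13, 102) + A(-205, -31)) = √(2*(-13)*(170 + 102) - 205*(81 - 31 + 81*(-205) - 31*(-205))) = √(2*(-13)*272 - 205*(81 - 31 - 16605 + 6355)) = √(-7072 - 205*(-10200)) = √(-7072 + 2091000) = √2083928 = 2*√520982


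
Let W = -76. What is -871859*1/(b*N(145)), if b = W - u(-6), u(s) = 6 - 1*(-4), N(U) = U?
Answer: 871859/12470 ≈ 69.917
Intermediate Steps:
u(s) = 10 (u(s) = 6 + 4 = 10)
b = -86 (b = -76 - 1*10 = -76 - 10 = -86)
-871859*1/(b*N(145)) = -871859/((-86*145)) = -871859/(-12470) = -871859*(-1/12470) = 871859/12470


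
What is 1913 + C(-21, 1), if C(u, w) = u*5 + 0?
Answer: 1808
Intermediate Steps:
C(u, w) = 5*u (C(u, w) = 5*u + 0 = 5*u)
1913 + C(-21, 1) = 1913 + 5*(-21) = 1913 - 105 = 1808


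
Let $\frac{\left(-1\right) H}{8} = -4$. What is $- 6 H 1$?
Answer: $-192$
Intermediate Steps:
$H = 32$ ($H = \left(-8\right) \left(-4\right) = 32$)
$- 6 H 1 = \left(-6\right) 32 \cdot 1 = \left(-192\right) 1 = -192$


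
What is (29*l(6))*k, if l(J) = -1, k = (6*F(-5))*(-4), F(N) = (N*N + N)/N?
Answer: -2784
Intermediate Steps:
F(N) = (N + N**2)/N (F(N) = (N**2 + N)/N = (N + N**2)/N)
k = 96 (k = (6*(1 - 5))*(-4) = (6*(-4))*(-4) = -24*(-4) = 96)
(29*l(6))*k = (29*(-1))*96 = -29*96 = -2784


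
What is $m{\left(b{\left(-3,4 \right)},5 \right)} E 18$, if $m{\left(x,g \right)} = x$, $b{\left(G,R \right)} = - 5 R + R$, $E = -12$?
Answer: $3456$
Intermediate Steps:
$b{\left(G,R \right)} = - 4 R$
$m{\left(b{\left(-3,4 \right)},5 \right)} E 18 = \left(-4\right) 4 \left(-12\right) 18 = \left(-16\right) \left(-12\right) 18 = 192 \cdot 18 = 3456$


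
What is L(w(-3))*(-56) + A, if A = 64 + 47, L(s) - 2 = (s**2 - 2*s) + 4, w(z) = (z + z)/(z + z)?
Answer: -169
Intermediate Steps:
w(z) = 1 (w(z) = (2*z)/((2*z)) = (2*z)*(1/(2*z)) = 1)
L(s) = 6 + s**2 - 2*s (L(s) = 2 + ((s**2 - 2*s) + 4) = 2 + (4 + s**2 - 2*s) = 6 + s**2 - 2*s)
A = 111
L(w(-3))*(-56) + A = (6 + 1**2 - 2*1)*(-56) + 111 = (6 + 1 - 2)*(-56) + 111 = 5*(-56) + 111 = -280 + 111 = -169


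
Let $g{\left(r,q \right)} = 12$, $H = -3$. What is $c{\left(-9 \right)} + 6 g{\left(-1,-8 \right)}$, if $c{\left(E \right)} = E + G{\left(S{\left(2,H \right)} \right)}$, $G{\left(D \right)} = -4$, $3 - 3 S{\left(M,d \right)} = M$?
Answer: $59$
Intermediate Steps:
$S{\left(M,d \right)} = 1 - \frac{M}{3}$
$c{\left(E \right)} = -4 + E$ ($c{\left(E \right)} = E - 4 = -4 + E$)
$c{\left(-9 \right)} + 6 g{\left(-1,-8 \right)} = \left(-4 - 9\right) + 6 \cdot 12 = -13 + 72 = 59$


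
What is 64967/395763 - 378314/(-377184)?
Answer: 9679288695/8293081744 ≈ 1.1672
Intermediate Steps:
64967/395763 - 378314/(-377184) = 64967*(1/395763) - 378314*(-1/377184) = 64967/395763 + 189157/188592 = 9679288695/8293081744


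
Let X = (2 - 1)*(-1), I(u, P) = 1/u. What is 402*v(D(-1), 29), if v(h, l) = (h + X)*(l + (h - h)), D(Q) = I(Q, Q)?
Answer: -23316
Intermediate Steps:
X = -1 (X = 1*(-1) = -1)
D(Q) = 1/Q
v(h, l) = l*(-1 + h) (v(h, l) = (h - 1)*(l + (h - h)) = (-1 + h)*(l + 0) = (-1 + h)*l = l*(-1 + h))
402*v(D(-1), 29) = 402*(29*(-1 + 1/(-1))) = 402*(29*(-1 - 1)) = 402*(29*(-2)) = 402*(-58) = -23316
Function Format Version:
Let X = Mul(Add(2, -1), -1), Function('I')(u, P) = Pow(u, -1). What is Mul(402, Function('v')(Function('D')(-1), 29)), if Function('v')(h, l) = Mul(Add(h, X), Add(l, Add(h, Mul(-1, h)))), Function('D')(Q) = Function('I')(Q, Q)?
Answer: -23316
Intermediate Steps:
X = -1 (X = Mul(1, -1) = -1)
Function('D')(Q) = Pow(Q, -1)
Function('v')(h, l) = Mul(l, Add(-1, h)) (Function('v')(h, l) = Mul(Add(h, -1), Add(l, Add(h, Mul(-1, h)))) = Mul(Add(-1, h), Add(l, 0)) = Mul(Add(-1, h), l) = Mul(l, Add(-1, h)))
Mul(402, Function('v')(Function('D')(-1), 29)) = Mul(402, Mul(29, Add(-1, Pow(-1, -1)))) = Mul(402, Mul(29, Add(-1, -1))) = Mul(402, Mul(29, -2)) = Mul(402, -58) = -23316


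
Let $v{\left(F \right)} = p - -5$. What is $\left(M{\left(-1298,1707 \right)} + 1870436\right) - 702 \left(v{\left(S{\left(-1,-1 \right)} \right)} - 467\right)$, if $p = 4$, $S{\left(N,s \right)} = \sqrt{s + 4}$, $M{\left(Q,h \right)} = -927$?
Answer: $2191025$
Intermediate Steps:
$S{\left(N,s \right)} = \sqrt{4 + s}$
$v{\left(F \right)} = 9$ ($v{\left(F \right)} = 4 - -5 = 4 + 5 = 9$)
$\left(M{\left(-1298,1707 \right)} + 1870436\right) - 702 \left(v{\left(S{\left(-1,-1 \right)} \right)} - 467\right) = \left(-927 + 1870436\right) - 702 \left(9 - 467\right) = 1869509 - -321516 = 1869509 + 321516 = 2191025$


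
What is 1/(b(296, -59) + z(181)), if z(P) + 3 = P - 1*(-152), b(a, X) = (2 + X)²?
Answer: 1/3579 ≈ 0.00027941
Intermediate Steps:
z(P) = 149 + P (z(P) = -3 + (P - 1*(-152)) = -3 + (P + 152) = -3 + (152 + P) = 149 + P)
1/(b(296, -59) + z(181)) = 1/((2 - 59)² + (149 + 181)) = 1/((-57)² + 330) = 1/(3249 + 330) = 1/3579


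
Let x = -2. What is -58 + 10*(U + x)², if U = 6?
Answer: 102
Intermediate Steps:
-58 + 10*(U + x)² = -58 + 10*(6 - 2)² = -58 + 10*4² = -58 + 10*16 = -58 + 160 = 102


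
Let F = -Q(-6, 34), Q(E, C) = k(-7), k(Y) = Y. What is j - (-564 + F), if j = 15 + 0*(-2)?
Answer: 572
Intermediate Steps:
Q(E, C) = -7
F = 7 (F = -1*(-7) = 7)
j = 15 (j = 15 + 0 = 15)
j - (-564 + F) = 15 - (-564 + 7) = 15 - 1*(-557) = 15 + 557 = 572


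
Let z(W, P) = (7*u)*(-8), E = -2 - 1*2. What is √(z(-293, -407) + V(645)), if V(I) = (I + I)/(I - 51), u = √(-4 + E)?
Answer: √(2365 - 121968*I*√2)/33 ≈ 8.9604 - 8.8384*I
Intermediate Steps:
E = -4 (E = -2 - 2 = -4)
u = 2*I*√2 (u = √(-4 - 4) = √(-8) = 2*I*√2 ≈ 2.8284*I)
V(I) = 2*I/(-51 + I) (V(I) = (2*I)/(-51 + I) = 2*I/(-51 + I))
z(W, P) = -112*I*√2 (z(W, P) = (7*(2*I*√2))*(-8) = (14*I*√2)*(-8) = -112*I*√2)
√(z(-293, -407) + V(645)) = √(-112*I*√2 + 2*645/(-51 + 645)) = √(-112*I*√2 + 2*645/594) = √(-112*I*√2 + 2*645*(1/594)) = √(-112*I*√2 + 215/99) = √(215/99 - 112*I*√2)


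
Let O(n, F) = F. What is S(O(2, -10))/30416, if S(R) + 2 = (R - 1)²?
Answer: 119/30416 ≈ 0.0039124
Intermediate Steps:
S(R) = -2 + (-1 + R)² (S(R) = -2 + (R - 1)² = -2 + (-1 + R)²)
S(O(2, -10))/30416 = (-2 + (-1 - 10)²)/30416 = (-2 + (-11)²)*(1/30416) = (-2 + 121)*(1/30416) = 119*(1/30416) = 119/30416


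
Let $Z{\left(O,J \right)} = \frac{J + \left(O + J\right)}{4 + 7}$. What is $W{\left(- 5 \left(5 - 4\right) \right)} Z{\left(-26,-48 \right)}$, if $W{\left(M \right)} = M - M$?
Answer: $0$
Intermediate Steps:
$Z{\left(O,J \right)} = \frac{O}{11} + \frac{2 J}{11}$ ($Z{\left(O,J \right)} = \frac{J + \left(J + O\right)}{11} = \left(O + 2 J\right) \frac{1}{11} = \frac{O}{11} + \frac{2 J}{11}$)
$W{\left(M \right)} = 0$
$W{\left(- 5 \left(5 - 4\right) \right)} Z{\left(-26,-48 \right)} = 0 \left(\frac{1}{11} \left(-26\right) + \frac{2}{11} \left(-48\right)\right) = 0 \left(- \frac{26}{11} - \frac{96}{11}\right) = 0 \left(- \frac{122}{11}\right) = 0$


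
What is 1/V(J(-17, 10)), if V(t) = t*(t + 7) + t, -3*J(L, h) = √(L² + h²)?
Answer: -9/187 - 216*√389/72743 ≈ -0.10669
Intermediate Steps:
J(L, h) = -√(L² + h²)/3
V(t) = t + t*(7 + t) (V(t) = t*(7 + t) + t = t + t*(7 + t))
1/V(J(-17, 10)) = 1/((-√((-17)² + 10²)/3)*(8 - √((-17)² + 10²)/3)) = 1/((-√(289 + 100)/3)*(8 - √(289 + 100)/3)) = 1/((-√389/3)*(8 - √389/3)) = 1/(-√389*(8 - √389/3)/3) = -3*√389/(389*(8 - √389/3))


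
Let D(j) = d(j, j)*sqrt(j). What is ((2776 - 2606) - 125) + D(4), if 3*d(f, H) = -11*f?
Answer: 47/3 ≈ 15.667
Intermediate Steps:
d(f, H) = -11*f/3 (d(f, H) = (-11*f)/3 = -11*f/3)
D(j) = -11*j**(3/2)/3 (D(j) = (-11*j/3)*sqrt(j) = -11*j**(3/2)/3)
((2776 - 2606) - 125) + D(4) = ((2776 - 2606) - 125) - 11*4**(3/2)/3 = (170 - 125) - 11/3*8 = 45 - 88/3 = 47/3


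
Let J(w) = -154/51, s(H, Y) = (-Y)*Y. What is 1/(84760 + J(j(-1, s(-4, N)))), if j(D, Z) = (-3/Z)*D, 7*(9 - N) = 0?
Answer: 51/4322606 ≈ 1.1798e-5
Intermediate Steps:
N = 9 (N = 9 - ⅐*0 = 9 + 0 = 9)
s(H, Y) = -Y²
j(D, Z) = -3*D/Z
J(w) = -154/51 (J(w) = -154*1/51 = -154/51)
1/(84760 + J(j(-1, s(-4, N)))) = 1/(84760 - 154/51) = 1/(4322606/51) = 51/4322606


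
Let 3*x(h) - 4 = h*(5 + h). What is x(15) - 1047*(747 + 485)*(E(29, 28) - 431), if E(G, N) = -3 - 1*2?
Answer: 1687194736/3 ≈ 5.6240e+8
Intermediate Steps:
x(h) = 4/3 + h*(5 + h)/3 (x(h) = 4/3 + (h*(5 + h))/3 = 4/3 + h*(5 + h)/3)
E(G, N) = -5 (E(G, N) = -3 - 2 = -5)
x(15) - 1047*(747 + 485)*(E(29, 28) - 431) = (4/3 + (⅓)*15² + (5/3)*15) - 1047*(747 + 485)*(-5 - 431) = (4/3 + (⅓)*225 + 25) - 1289904*(-436) = (4/3 + 75 + 25) - 1047*(-537152) = 304/3 + 562398144 = 1687194736/3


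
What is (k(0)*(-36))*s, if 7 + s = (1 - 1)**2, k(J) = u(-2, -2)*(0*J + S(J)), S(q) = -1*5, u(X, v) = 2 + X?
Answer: 0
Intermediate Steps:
S(q) = -5
k(J) = 0 (k(J) = (2 - 2)*(0*J - 5) = 0*(0 - 5) = 0*(-5) = 0)
s = -7 (s = -7 + (1 - 1)**2 = -7 + 0**2 = -7 + 0 = -7)
(k(0)*(-36))*s = (0*(-36))*(-7) = 0*(-7) = 0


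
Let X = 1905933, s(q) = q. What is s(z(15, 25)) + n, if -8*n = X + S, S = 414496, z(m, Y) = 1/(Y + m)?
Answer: -1450268/5 ≈ -2.9005e+5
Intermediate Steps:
n = -2320429/8 (n = -(1905933 + 414496)/8 = -1/8*2320429 = -2320429/8 ≈ -2.9005e+5)
s(z(15, 25)) + n = 1/(25 + 15) - 2320429/8 = 1/40 - 2320429/8 = -1450268/5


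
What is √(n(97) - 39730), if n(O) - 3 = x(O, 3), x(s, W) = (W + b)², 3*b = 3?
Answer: I*√39711 ≈ 199.28*I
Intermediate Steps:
b = 1 (b = (⅓)*3 = 1)
x(s, W) = (1 + W)² (x(s, W) = (W + 1)² = (1 + W)²)
n(O) = 19 (n(O) = 3 + (1 + 3)² = 3 + 4² = 3 + 16 = 19)
√(n(97) - 39730) = √(19 - 39730) = √(-39711) = I*√39711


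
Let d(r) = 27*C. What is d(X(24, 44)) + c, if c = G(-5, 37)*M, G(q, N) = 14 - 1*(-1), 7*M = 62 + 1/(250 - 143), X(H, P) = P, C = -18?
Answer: -264489/749 ≈ -353.12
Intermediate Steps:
M = 6635/749 (M = (62 + 1/(250 - 143))/7 = (62 + 1/107)/7 = (⅐)*(6635/107) = 6635/749 ≈ 8.8585)
G(q, N) = 15 (G(q, N) = 14 + 1 = 15)
d(r) = -486 (d(r) = 27*(-18) = -486)
c = 99525/749 (c = 15*(6635/749) = 99525/749 ≈ 132.88)
d(X(24, 44)) + c = -486 + 99525/749 = -264489/749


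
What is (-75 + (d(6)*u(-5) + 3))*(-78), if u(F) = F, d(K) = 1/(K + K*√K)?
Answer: 5603 + 13*√6 ≈ 5634.8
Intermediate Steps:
d(K) = 1/(K + K^(3/2))
(-75 + (d(6)*u(-5) + 3))*(-78) = (-75 + (-5/(6 + 6^(3/2)) + 3))*(-78) = (-75 + (-5/(6 + 6*√6) + 3))*(-78) = (-75 + (3 - 5/(6 + 6*√6)))*(-78) = (-72 - 5/(6 + 6*√6))*(-78) = 5616 + 390/(6 + 6*√6)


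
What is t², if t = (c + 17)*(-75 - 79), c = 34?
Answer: 61685316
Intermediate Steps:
t = -7854 (t = (34 + 17)*(-75 - 79) = 51*(-154) = -7854)
t² = (-7854)² = 61685316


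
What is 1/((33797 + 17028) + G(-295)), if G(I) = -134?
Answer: 1/50691 ≈ 1.9727e-5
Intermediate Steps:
1/((33797 + 17028) + G(-295)) = 1/((33797 + 17028) - 134) = 1/(50825 - 134) = 1/50691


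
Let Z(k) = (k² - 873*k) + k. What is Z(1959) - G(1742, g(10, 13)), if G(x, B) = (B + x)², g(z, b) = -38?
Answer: -774183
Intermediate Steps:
Z(k) = k² - 872*k
Z(1959) - G(1742, g(10, 13)) = 1959*(-872 + 1959) - (-38 + 1742)² = 1959*1087 - 1*1704² = 2129433 - 1*2903616 = 2129433 - 2903616 = -774183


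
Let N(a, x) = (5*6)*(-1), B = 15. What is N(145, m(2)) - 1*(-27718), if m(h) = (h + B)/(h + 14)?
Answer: 27688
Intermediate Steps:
m(h) = (15 + h)/(14 + h) (m(h) = (h + 15)/(h + 14) = (15 + h)/(14 + h))
N(a, x) = -30 (N(a, x) = 30*(-1) = -30)
N(145, m(2)) - 1*(-27718) = -30 - 1*(-27718) = -30 + 27718 = 27688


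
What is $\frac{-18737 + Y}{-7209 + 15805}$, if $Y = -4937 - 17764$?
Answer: $- \frac{20719}{4298} \approx -4.8206$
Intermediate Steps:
$Y = -22701$
$\frac{-18737 + Y}{-7209 + 15805} = \frac{-18737 - 22701}{-7209 + 15805} = - \frac{41438}{8596} = \left(-41438\right) \frac{1}{8596} = - \frac{20719}{4298}$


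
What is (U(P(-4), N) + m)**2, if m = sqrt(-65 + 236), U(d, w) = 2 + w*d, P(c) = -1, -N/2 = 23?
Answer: 2475 + 288*sqrt(19) ≈ 3730.4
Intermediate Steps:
N = -46 (N = -2*23 = -46)
U(d, w) = 2 + d*w
m = 3*sqrt(19) (m = sqrt(171) = 3*sqrt(19) ≈ 13.077)
(U(P(-4), N) + m)**2 = ((2 - 1*(-46)) + 3*sqrt(19))**2 = ((2 + 46) + 3*sqrt(19))**2 = (48 + 3*sqrt(19))**2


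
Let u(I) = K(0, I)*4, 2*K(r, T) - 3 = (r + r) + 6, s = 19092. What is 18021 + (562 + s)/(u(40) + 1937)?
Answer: 35250709/1955 ≈ 18031.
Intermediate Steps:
K(r, T) = 9/2 + r (K(r, T) = 3/2 + ((r + r) + 6)/2 = 3/2 + (2*r + 6)/2 = 3/2 + (6 + 2*r)/2 = 3/2 + (3 + r) = 9/2 + r)
u(I) = 18 (u(I) = (9/2 + 0)*4 = (9/2)*4 = 18)
18021 + (562 + s)/(u(40) + 1937) = 18021 + (562 + 19092)/(18 + 1937) = 18021 + 19654/1955 = 35250709/1955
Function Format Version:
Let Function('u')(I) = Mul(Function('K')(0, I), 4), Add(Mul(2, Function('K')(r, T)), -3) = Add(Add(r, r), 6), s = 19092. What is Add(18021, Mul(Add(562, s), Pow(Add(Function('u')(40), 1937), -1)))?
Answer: Rational(35250709, 1955) ≈ 18031.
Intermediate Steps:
Function('K')(r, T) = Add(Rational(9, 2), r) (Function('K')(r, T) = Add(Rational(3, 2), Mul(Rational(1, 2), Add(Add(r, r), 6))) = Add(Rational(3, 2), Mul(Rational(1, 2), Add(Mul(2, r), 6))) = Add(Rational(3, 2), Mul(Rational(1, 2), Add(6, Mul(2, r)))) = Add(Rational(3, 2), Add(3, r)) = Add(Rational(9, 2), r))
Function('u')(I) = 18 (Function('u')(I) = Mul(Add(Rational(9, 2), 0), 4) = Mul(Rational(9, 2), 4) = 18)
Add(18021, Mul(Add(562, s), Pow(Add(Function('u')(40), 1937), -1))) = Add(18021, Mul(Add(562, 19092), Pow(Add(18, 1937), -1))) = Add(18021, Mul(19654, Pow(1955, -1))) = Add(18021, Mul(19654, Rational(1, 1955))) = Add(18021, Rational(19654, 1955)) = Rational(35250709, 1955)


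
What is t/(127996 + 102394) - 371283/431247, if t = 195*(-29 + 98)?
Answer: -5315830799/6623666422 ≈ -0.80255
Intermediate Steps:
t = 13455 (t = 195*69 = 13455)
t/(127996 + 102394) - 371283/431247 = 13455/(127996 + 102394) - 371283/431247 = 13455/230390 - 371283*1/431247 = 13455*(1/230390) - 123761/143749 = 2691/46078 - 123761/143749 = -5315830799/6623666422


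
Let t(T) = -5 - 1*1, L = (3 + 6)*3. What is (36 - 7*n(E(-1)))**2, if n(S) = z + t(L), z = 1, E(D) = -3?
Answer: 5041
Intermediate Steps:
L = 27 (L = 9*3 = 27)
t(T) = -6 (t(T) = -5 - 1 = -6)
n(S) = -5 (n(S) = 1 - 6 = -5)
(36 - 7*n(E(-1)))**2 = (36 - 7*(-5))**2 = (36 + 35)**2 = 71**2 = 5041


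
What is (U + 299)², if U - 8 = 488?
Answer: 632025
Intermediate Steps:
U = 496 (U = 8 + 488 = 496)
(U + 299)² = (496 + 299)² = 795² = 632025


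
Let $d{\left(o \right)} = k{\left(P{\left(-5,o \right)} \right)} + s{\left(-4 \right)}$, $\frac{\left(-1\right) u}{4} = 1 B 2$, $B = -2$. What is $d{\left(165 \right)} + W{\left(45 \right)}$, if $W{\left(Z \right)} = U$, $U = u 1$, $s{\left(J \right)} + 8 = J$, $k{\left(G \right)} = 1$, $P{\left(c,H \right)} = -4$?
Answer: $5$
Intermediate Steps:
$s{\left(J \right)} = -8 + J$
$u = 16$ ($u = - 4 \cdot 1 \left(-2\right) 2 = - 4 \left(\left(-2\right) 2\right) = \left(-4\right) \left(-4\right) = 16$)
$d{\left(o \right)} = -11$ ($d{\left(o \right)} = 1 - 12 = -11$)
$U = 16$ ($U = 16 \cdot 1 = 16$)
$W{\left(Z \right)} = 16$
$d{\left(165 \right)} + W{\left(45 \right)} = -11 + 16 = 5$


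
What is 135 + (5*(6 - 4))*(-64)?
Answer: -505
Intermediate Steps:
135 + (5*(6 - 4))*(-64) = 135 + (5*2)*(-64) = 135 + 10*(-64) = 135 - 640 = -505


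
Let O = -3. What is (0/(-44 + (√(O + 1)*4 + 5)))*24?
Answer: 0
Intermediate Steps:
(0/(-44 + (√(O + 1)*4 + 5)))*24 = (0/(-44 + (√(-3 + 1)*4 + 5)))*24 = (0/(-44 + (√(-2)*4 + 5)))*24 = (0/(-44 + ((I*√2)*4 + 5)))*24 = (0/(-44 + (4*I*√2 + 5)))*24 = (0/(-44 + (5 + 4*I*√2)))*24 = (0/(-39 + 4*I*√2))*24 = 0*24 = 0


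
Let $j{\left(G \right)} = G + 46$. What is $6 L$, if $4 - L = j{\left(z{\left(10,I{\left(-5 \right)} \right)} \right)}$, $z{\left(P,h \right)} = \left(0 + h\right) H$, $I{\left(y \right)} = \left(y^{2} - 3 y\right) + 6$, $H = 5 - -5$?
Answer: $-3012$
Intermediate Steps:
$H = 10$ ($H = 5 + 5 = 10$)
$I{\left(y \right)} = 6 + y^{2} - 3 y$
$z{\left(P,h \right)} = 10 h$ ($z{\left(P,h \right)} = \left(0 + h\right) 10 = h 10 = 10 h$)
$j{\left(G \right)} = 46 + G$
$L = -502$ ($L = 4 - \left(46 + 10 \left(6 + \left(-5\right)^{2} - -15\right)\right) = 4 - \left(46 + 10 \left(6 + 25 + 15\right)\right) = 4 - \left(46 + 10 \cdot 46\right) = 4 - \left(46 + 460\right) = 4 - 506 = -502$)
$6 L = 6 \left(-502\right) = -3012$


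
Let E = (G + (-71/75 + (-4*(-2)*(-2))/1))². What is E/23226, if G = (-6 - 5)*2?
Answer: 8532241/130646250 ≈ 0.065308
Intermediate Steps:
G = -22 (G = -11*2 = -22)
E = 8532241/5625 (E = (-22 + (-71/75 + (-4*(-2)*(-2))/1))² = (-22 + (-71*1/75 + (8*(-2))*1))² = (-22 + (-71/75 - 16*1))² = (-22 + (-71/75 - 16))² = (-22 - 1271/75)² = (-2921/75)² = 8532241/5625 ≈ 1516.8)
E/23226 = (8532241/5625)/23226 = (8532241/5625)*(1/23226) = 8532241/130646250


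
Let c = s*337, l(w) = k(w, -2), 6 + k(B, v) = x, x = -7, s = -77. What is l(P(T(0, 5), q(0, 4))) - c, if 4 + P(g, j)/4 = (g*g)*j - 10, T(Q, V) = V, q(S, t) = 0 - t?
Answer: 25936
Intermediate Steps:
k(B, v) = -13 (k(B, v) = -6 - 7 = -13)
q(S, t) = -t
P(g, j) = -56 + 4*j*g² (P(g, j) = -16 + 4*((g*g)*j - 10) = -16 + 4*(g²*j - 10) = -16 + 4*(j*g² - 10) = -16 + 4*(-10 + j*g²) = -16 + (-40 + 4*j*g²) = -56 + 4*j*g²)
l(w) = -13
c = -25949 (c = -77*337 = -25949)
l(P(T(0, 5), q(0, 4))) - c = -13 - 1*(-25949) = -13 + 25949 = 25936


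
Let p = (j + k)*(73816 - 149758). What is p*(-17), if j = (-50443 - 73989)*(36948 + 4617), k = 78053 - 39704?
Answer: -6677095658409234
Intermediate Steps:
k = 38349
j = -5172016080 (j = -124432*41565 = -5172016080)
p = 392770332847602 (p = (-5172016080 + 38349)*(73816 - 149758) = -5171977731*(-75942) = 392770332847602)
p*(-17) = 392770332847602*(-17) = -6677095658409234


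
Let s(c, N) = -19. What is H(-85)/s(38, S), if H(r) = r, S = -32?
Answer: 85/19 ≈ 4.4737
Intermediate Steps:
H(-85)/s(38, S) = -85/(-19) = -85*(-1/19) = 85/19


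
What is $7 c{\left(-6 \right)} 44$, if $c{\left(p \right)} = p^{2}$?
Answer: $11088$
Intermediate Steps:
$7 c{\left(-6 \right)} 44 = 7 \left(-6\right)^{2} \cdot 44 = 7 \cdot 36 \cdot 44 = 252 \cdot 44 = 11088$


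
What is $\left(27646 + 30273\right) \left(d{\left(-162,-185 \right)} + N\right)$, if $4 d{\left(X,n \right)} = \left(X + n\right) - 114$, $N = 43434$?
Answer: $\frac{10035914725}{4} \approx 2.509 \cdot 10^{9}$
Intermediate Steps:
$d{\left(X,n \right)} = - \frac{57}{2} + \frac{X}{4} + \frac{n}{4}$ ($d{\left(X,n \right)} = \frac{\left(X + n\right) - 114}{4} = \frac{-114 + X + n}{4} = - \frac{57}{2} + \frac{X}{4} + \frac{n}{4}$)
$\left(27646 + 30273\right) \left(d{\left(-162,-185 \right)} + N\right) = \left(27646 + 30273\right) \left(\left(- \frac{57}{2} + \frac{1}{4} \left(-162\right) + \frac{1}{4} \left(-185\right)\right) + 43434\right) = 57919 \left(\left(- \frac{57}{2} - \frac{81}{2} - \frac{185}{4}\right) + 43434\right) = 57919 \left(- \frac{461}{4} + 43434\right) = 57919 \cdot \frac{173275}{4} = \frac{10035914725}{4}$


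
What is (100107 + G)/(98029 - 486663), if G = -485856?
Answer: 385749/388634 ≈ 0.99258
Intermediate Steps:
(100107 + G)/(98029 - 486663) = (100107 - 485856)/(98029 - 486663) = -385749/(-388634) = -385749*(-1/388634) = 385749/388634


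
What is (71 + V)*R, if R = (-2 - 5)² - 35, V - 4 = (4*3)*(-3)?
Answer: 546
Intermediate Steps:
V = -32 (V = 4 + (4*3)*(-3) = 4 + 12*(-3) = 4 - 36 = -32)
R = 14 (R = (-7)² - 35 = 49 - 35 = 14)
(71 + V)*R = (71 - 32)*14 = 39*14 = 546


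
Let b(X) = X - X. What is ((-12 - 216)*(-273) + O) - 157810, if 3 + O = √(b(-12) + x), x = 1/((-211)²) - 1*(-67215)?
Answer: -95569 + 2*√748119754/211 ≈ -95310.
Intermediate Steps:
b(X) = 0
x = 2992479016/44521 (x = 1/44521 + 67215 = 2992479016/44521 ≈ 67215.)
O = -3 + 2*√748119754/211 (O = -3 + √(0 + 2992479016/44521) = -3 + √(2992479016/44521) = -3 + 2*√748119754/211 ≈ 256.26)
((-12 - 216)*(-273) + O) - 157810 = ((-12 - 216)*(-273) + (-3 + 2*√748119754/211)) - 157810 = (-228*(-273) + (-3 + 2*√748119754/211)) - 157810 = (62244 + (-3 + 2*√748119754/211)) - 157810 = (62241 + 2*√748119754/211) - 157810 = -95569 + 2*√748119754/211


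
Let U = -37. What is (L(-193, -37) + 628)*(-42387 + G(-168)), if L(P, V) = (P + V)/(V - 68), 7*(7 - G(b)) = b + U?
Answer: -3923285470/147 ≈ -2.6689e+7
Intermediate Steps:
G(b) = 86/7 - b/7 (G(b) = 7 - (b - 37)/7 = 7 - (-37 + b)/7 = 7 + (37/7 - b/7) = 86/7 - b/7)
L(P, V) = (P + V)/(-68 + V)
(L(-193, -37) + 628)*(-42387 + G(-168)) = ((-193 - 37)/(-68 - 37) + 628)*(-42387 + (86/7 - ⅐*(-168))) = (-230/(-105) + 628)*(-42387 + (86/7 + 24)) = (-1/105*(-230) + 628)*(-42387 + 254/7) = (46/21 + 628)*(-296455/7) = (13234/21)*(-296455/7) = -3923285470/147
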